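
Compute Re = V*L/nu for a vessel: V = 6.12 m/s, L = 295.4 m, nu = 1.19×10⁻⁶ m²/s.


Formula: Re = V * L / nu
Step 1 — V * L = 6.12 * 295.4 = 1807.848 m^2/s
Step 2 — Re = 1807.848 / 1.19e-6 = 1.52e+09

1.52e+09


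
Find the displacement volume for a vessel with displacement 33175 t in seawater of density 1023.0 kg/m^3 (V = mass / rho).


Formula: V = mass / rho
Step 1 — convert tonnes to kg: 33175 t * 1000 = 33175000 kg
Step 2 — V = 33175000 / 1023.0 ≈ 32429 m^3 (5 s.f.)

32429 m^3


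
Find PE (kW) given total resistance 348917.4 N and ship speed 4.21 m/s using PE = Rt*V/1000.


Formula: PE = Rt * V / 1000 (kW)
Step 1 — PE (W) = 348917.4 * 4.21 = 1468942.254 W
Step 2 — PE (kW) = 1468942.254 / 1000 ≈ 1468.9 kW (5 s.f.)

1468.9 kW


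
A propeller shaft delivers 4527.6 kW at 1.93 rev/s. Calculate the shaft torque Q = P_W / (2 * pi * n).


Formula: Q = P_W / (2 * pi * n)
Step 1 — P_W = 4527.6 kW * 1000 = 4527600.0 W
Step 2 — 2 * pi * n = 2 * pi * 1.93 = 12.126548
Step 3 — Q = 4527600.0 / 12.126548 ≈ 373360 N·m (5 s.f.)

373360 N·m


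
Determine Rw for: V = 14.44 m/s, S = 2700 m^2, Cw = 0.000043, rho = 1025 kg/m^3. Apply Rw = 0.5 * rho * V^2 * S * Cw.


Formula: Rw = 0.5 * rho * V^2 * S * Cw
Step 1 — V^2 = 14.44^2 = 208.5136
Step 2 — 0.5 * rho * V^2 = 0.5 * 1025 * 208.5136 = 106863.22
Step 3 — Rw = 106863.22 * 2700 * 0.000043 ≈ 12407 N (5 s.f.)

12407 N


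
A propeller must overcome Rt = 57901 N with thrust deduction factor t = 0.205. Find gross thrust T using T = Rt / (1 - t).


Formula: T = Rt / (1 - t)
Step 1 — (1 - t) = 1 - 0.205 = 0.795
Step 2 — T = 57901 / 0.795 ≈ 72831 N (5 s.f.)

72831 N


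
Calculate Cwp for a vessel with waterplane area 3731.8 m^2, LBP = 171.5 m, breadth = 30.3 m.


Formula: Cwp = Aw / (L * B)
Step 1 — L * B = 171.5 * 30.3 = 5196.45 m^2
Step 2 — Cwp = 3731.8 / 5196.45 ≈ 0.71814 (5 s.f.)

0.71814


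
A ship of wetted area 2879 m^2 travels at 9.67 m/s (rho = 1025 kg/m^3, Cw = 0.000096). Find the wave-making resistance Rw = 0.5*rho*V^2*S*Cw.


Formula: Rw = 0.5 * rho * V^2 * S * Cw
Step 1 — V^2 = 9.67^2 = 93.5089
Step 2 — 0.5 * rho * V^2 = 0.5 * 1025 * 93.5089 = 47923.31125
Step 3 — Rw = 47923.31125 * 2879 * 0.000096 ≈ 13245 N (5 s.f.)

13245 N


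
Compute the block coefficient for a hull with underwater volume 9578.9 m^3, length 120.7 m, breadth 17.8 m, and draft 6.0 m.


Formula: Cb = V / (L * B * T)
Step 1 — L * B * T = 120.7 * 17.8 * 6.0 = 12890.76 m^3
Step 2 — Cb = 9578.9 / 12890.76 ≈ 0.74308 (5 s.f.)

0.74308


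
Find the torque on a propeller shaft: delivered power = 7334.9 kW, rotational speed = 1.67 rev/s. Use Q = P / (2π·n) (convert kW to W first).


Formula: Q = P_W / (2 * pi * n)
Step 1 — P_W = 7334.9 kW * 1000 = 7334900.0 W
Step 2 — 2 * pi * n = 2 * pi * 1.67 = 10.492919
Step 3 — Q = 7334900.0 / 10.492919 ≈ 699030 N·m (5 s.f.)

699030 N·m


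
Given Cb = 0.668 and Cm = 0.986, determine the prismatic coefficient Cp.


Formula: Cp = Cb / Cm
Substituting: Cp = 0.668 / 0.986
Result: Cp ≈ 0.67748 (5 s.f.)

0.67748


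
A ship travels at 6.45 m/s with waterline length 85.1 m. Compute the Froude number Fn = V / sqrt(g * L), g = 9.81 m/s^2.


Formula: Fn = V / sqrt(g * L)
Step 1 — g * L = 9.81 * 85.1 = 834.831
Step 2 — sqrt(g * L) = sqrt(834.831) = 28.893442
Step 3 — Fn = 6.45 / 28.893442 ≈ 0.22323 (5 s.f.)

0.22323


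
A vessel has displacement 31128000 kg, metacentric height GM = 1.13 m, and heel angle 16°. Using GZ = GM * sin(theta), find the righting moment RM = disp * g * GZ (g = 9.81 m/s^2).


Formula: GZ = GM * sin(theta); RM = disp * g * GZ
Step 1 — GZ = 1.13 * sin(16°) = 1.13 * 0.275637 = 0.31147 m
Step 2 — RM = 31128000 * 9.81 * 0.31147 ≈ 95112000 N·m (5 s.f.)

95112000 N·m


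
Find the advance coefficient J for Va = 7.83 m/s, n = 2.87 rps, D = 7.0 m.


Formula: J = Va / (n * D)
Step 1 — n * D = 2.87 * 7.0 = 20.09
Step 2 — J = 7.83 / 20.09 ≈ 0.38975 (5 s.f.)

0.38975


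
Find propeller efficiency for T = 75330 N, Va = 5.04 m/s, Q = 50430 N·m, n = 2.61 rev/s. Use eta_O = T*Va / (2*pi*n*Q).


Formula: eta = T * Va / (2 * pi * n * Q)
Step 1 — numerator = T * Va = 75330 * 5.04 = 379663.2
Step 2 — 2 * pi * n = 2 * pi * 2.61 = 16.399114
Step 3 — denominator = 16.399114 * 50430 = 827007.32
Step 4 — eta = 379663.2 / 827007.32 ≈ 0.45908 (5 s.f.)

0.45908


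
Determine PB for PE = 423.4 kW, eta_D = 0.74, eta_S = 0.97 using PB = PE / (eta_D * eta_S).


Formula: PB = PE / (eta_D * eta_S)
Step 1 — combined efficiency = eta_D * eta_S = 0.74 * 0.97 = 0.7178
Step 2 — PB = 423.4 / 0.7178 ≈ 589.86 kW (5 s.f.)

589.86 kW


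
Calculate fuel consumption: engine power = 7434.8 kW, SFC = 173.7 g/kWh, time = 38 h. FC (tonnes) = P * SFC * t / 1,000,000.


Formula: FC (tonnes) = P * SFC * t / 1,000,000
Step 1 — P * SFC * t = 7434.8 * 173.7 * 38 = 49074140.88 g
Step 2 — FC (tonnes) = 49074140.88 / 1,000,000 ≈ 49.074 tonnes (5 s.f.)

49.074 tonnes


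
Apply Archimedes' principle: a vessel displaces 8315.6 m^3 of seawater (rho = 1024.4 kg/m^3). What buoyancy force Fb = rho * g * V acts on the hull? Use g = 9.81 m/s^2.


Formula: Fb = rho * g * V
Substituting: Fb = 1024.4 * 9.81 * 8315.6
Intermediate: 1024.4 * 9.81 = 10049.364
Result: Fb = 10049.364 * 8315.6 ≈ 83566000 N (5 s.f.)

83566000 N


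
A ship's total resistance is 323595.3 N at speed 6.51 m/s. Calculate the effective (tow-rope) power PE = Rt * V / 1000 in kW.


Formula: PE = Rt * V / 1000 (kW)
Step 1 — PE (W) = 323595.3 * 6.51 = 2106605.403 W
Step 2 — PE (kW) = 2106605.403 / 1000 ≈ 2106.6 kW (5 s.f.)

2106.6 kW


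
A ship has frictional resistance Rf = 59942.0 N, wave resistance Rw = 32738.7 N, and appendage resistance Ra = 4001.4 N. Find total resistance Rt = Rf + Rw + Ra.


Formula: Rt = Rf + Rw + Ra
Substituting: Rt = 59942.0 + 32738.7 + 4001.4
Result: Rt = 96682.1 N

96682.1 N


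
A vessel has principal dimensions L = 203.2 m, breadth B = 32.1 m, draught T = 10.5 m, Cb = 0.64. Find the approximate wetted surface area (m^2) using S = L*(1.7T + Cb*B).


Formula: S = 1.7*L*T + V/T with V = Cb*L*B*T, i.e. S = L * (1.7*T + Cb*B)
Step 1 — 1.7*T = 1.7 * 10.5 = 17.85 m
Step 2 — Cb*B = 0.64 * 32.1 = 20.544 m
Step 3 — 1.7*T + Cb*B = 17.85 + 20.544 = 38.394 m
Step 4 — S = 203.2 * 38.394 ≈ 7801.7 m^2 (5 s.f.)

7801.7 m^2


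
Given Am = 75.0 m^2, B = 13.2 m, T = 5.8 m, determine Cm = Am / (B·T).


Formula: Cm = Am / (B * T)
Step 1 — B * T = 13.2 * 5.8 = 76.56 m^2
Step 2 — Cm = 75.0 / 76.56 ≈ 0.97962 (5 s.f.)

0.97962


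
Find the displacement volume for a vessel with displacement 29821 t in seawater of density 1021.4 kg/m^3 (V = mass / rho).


Formula: V = mass / rho
Step 1 — convert tonnes to kg: 29821 t * 1000 = 29821000 kg
Step 2 — V = 29821000 / 1021.4 ≈ 29196 m^3 (5 s.f.)

29196 m^3


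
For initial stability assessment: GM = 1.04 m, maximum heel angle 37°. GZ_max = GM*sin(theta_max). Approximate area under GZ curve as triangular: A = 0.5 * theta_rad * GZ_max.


Formula: GZ_max = GM * sin(theta); Area = 0.5 * theta_rad * GZ_max
Step 1 — GZ_max = 1.04 * sin(37°) = 1.04 * 0.601815 = 0.625888 m
Step 2 — theta_rad = 37 * pi/180 = 0.645772 rad
Step 3 — Area = 0.5 * 0.645772 * 0.625888 ≈ 0.20209 m·rad (5 s.f.)

0.20209 m·rad


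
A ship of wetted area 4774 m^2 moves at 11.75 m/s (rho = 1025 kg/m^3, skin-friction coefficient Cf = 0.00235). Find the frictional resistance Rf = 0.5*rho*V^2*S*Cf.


Formula: Rf = 0.5 * rho * V^2 * S * Cf
Step 1 — V^2 = 11.75^2 = 138.0625
Step 2 — 0.5 * rho * V^2 = 0.5 * 1025 * 138.0625 = 70757.03125
Step 3 — Rf = 70757.03125 * 4774 * 0.00235 ≈ 793820 N (5 s.f.)

793820 N


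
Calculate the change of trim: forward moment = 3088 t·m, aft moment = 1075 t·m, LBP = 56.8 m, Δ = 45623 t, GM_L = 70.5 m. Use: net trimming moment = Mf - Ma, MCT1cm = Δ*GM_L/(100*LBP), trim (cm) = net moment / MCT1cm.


Formula: net trimming moment = Mf - Ma; MCT1cm = Δ*GM_L/(100*LBP); trim = net moment / MCT1cm
Step 1 — net trimming moment = 3088 - 1075 = 2013 t·m
Step 2 — MCT1cm = 45623 * 70.5 / (100 * 56.8) = 566.2714 t·m/cm
Step 3 — trim = 2013 / 566.2714 ≈ 3.5548 cm (5 s.f.)

3.5548 cm


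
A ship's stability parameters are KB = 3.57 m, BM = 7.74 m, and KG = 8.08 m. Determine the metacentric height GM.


Formula: GM = KB + BM - KG
Step 1 — KM = KB + BM = 3.57 + 7.74 = 11.31 m
Step 2 — GM = KM - KG = 11.31 - 8.08 = 3.23 m

3.23 m


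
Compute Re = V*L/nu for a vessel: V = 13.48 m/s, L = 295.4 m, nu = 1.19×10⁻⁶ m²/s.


Formula: Re = V * L / nu
Step 1 — V * L = 13.48 * 295.4 = 3981.992 m^2/s
Step 2 — Re = 3981.992 / 1.19e-6 = 3.35e+09

3.35e+09


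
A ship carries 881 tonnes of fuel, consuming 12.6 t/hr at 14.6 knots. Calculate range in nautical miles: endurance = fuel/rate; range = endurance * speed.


Formula: endurance = fuel / rate; range = endurance * speed
Step 1 — endurance = 881 / 12.6 = 69.9206 hours
Step 2 — range = 69.9206 * 14.6 ≈ 1020.8 nautical miles (5 s.f.)

1020.8 NM


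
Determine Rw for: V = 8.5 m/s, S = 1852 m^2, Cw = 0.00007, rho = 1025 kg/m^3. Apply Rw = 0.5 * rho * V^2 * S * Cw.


Formula: Rw = 0.5 * rho * V^2 * S * Cw
Step 1 — V^2 = 8.5^2 = 72.25
Step 2 — 0.5 * rho * V^2 = 0.5 * 1025 * 72.25 = 37028.125
Step 3 — Rw = 37028.125 * 1852 * 0.00007 ≈ 4800.3 N (5 s.f.)

4800.3 N


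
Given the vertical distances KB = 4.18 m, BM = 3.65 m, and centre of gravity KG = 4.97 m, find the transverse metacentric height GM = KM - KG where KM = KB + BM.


Formula: GM = KB + BM - KG
Step 1 — KM = KB + BM = 4.18 + 3.65 = 7.83 m
Step 2 — GM = KM - KG = 7.83 - 4.97 = 2.86 m

2.86 m


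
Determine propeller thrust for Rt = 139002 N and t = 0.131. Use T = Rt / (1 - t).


Formula: T = Rt / (1 - t)
Step 1 — (1 - t) = 1 - 0.131 = 0.869
Step 2 — T = 139002 / 0.869 ≈ 159960 N (5 s.f.)

159960 N


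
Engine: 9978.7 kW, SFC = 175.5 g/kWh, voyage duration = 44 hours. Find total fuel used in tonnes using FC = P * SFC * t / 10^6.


Formula: FC (tonnes) = P * SFC * t / 1,000,000
Step 1 — P * SFC * t = 9978.7 * 175.5 * 44 = 77055521.4 g
Step 2 — FC (tonnes) = 77055521.4 / 1,000,000 ≈ 77.056 tonnes (5 s.f.)

77.056 tonnes


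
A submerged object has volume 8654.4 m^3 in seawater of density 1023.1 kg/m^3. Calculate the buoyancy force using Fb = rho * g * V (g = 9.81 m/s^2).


Formula: Fb = rho * g * V
Substituting: Fb = 1023.1 * 9.81 * 8654.4
Intermediate: 1023.1 * 9.81 = 10036.611
Result: Fb = 10036.611 * 8654.4 ≈ 86861000 N (5 s.f.)

86861000 N


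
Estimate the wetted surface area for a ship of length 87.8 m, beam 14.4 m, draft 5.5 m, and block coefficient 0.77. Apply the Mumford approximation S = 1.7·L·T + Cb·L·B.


Formula: S = 1.7*L*T + V/T with V = Cb*L*B*T, i.e. S = L * (1.7*T + Cb*B)
Step 1 — 1.7*T = 1.7 * 5.5 = 9.35 m
Step 2 — Cb*B = 0.77 * 14.4 = 11.088 m
Step 3 — 1.7*T + Cb*B = 9.35 + 11.088 = 20.438 m
Step 4 — S = 87.8 * 20.438 ≈ 1794.5 m^2 (5 s.f.)

1794.5 m^2


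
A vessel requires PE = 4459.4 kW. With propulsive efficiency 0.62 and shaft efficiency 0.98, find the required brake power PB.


Formula: PB = PE / (eta_D * eta_S)
Step 1 — combined efficiency = eta_D * eta_S = 0.62 * 0.98 = 0.6076
Step 2 — PB = 4459.4 / 0.6076 ≈ 7339.4 kW (5 s.f.)

7339.4 kW


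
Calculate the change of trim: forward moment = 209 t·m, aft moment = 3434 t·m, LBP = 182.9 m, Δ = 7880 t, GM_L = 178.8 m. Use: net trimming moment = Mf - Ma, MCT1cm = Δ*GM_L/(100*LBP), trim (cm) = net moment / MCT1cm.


Formula: net trimming moment = Mf - Ma; MCT1cm = Δ*GM_L/(100*LBP); trim = net moment / MCT1cm
Step 1 — net trimming moment = 209 - 3434 = -3225 t·m
Step 2 — MCT1cm = 7880 * 178.8 / (100 * 182.9) = 77.0336 t·m/cm
Step 3 — trim = -3225 / 77.0336 ≈ -41.865 cm (5 s.f.)

-41.865 cm


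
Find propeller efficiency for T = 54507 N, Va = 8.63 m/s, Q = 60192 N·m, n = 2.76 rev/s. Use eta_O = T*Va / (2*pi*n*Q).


Formula: eta = T * Va / (2 * pi * n * Q)
Step 1 — numerator = T * Va = 54507 * 8.63 = 470395.41
Step 2 — 2 * pi * n = 2 * pi * 2.76 = 17.341591
Step 3 — denominator = 17.341591 * 60192 = 1043825.05
Step 4 — eta = 470395.41 / 1043825.05 ≈ 0.45065 (5 s.f.)

0.45065


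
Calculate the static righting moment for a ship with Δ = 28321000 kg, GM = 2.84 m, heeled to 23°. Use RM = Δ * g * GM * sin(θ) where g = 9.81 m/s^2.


Formula: GZ = GM * sin(theta); RM = disp * g * GZ
Step 1 — GZ = 2.84 * sin(23°) = 2.84 * 0.390731 = 1.109676 m
Step 2 — RM = 28321000 * 9.81 * 1.109676 ≈ 308300000 N·m (5 s.f.)

308300000 N·m


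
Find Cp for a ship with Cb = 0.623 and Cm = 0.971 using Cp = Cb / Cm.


Formula: Cp = Cb / Cm
Substituting: Cp = 0.623 / 0.971
Result: Cp ≈ 0.64161 (5 s.f.)

0.64161


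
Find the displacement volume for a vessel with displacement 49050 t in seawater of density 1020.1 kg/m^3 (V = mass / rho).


Formula: V = mass / rho
Step 1 — convert tonnes to kg: 49050 t * 1000 = 49050000 kg
Step 2 — V = 49050000 / 1020.1 ≈ 48084 m^3 (5 s.f.)

48084 m^3


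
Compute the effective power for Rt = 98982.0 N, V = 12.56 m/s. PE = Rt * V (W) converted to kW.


Formula: PE = Rt * V / 1000 (kW)
Step 1 — PE (W) = 98982.0 * 12.56 = 1243213.92 W
Step 2 — PE (kW) = 1243213.92 / 1000 ≈ 1243.2 kW (5 s.f.)

1243.2 kW


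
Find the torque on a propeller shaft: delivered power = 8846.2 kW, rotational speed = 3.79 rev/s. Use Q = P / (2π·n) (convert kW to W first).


Formula: Q = P_W / (2 * pi * n)
Step 1 — P_W = 8846.2 kW * 1000 = 8846200.0 W
Step 2 — 2 * pi * n = 2 * pi * 3.79 = 23.813272
Step 3 — Q = 8846200.0 / 23.813272 ≈ 371480 N·m (5 s.f.)

371480 N·m


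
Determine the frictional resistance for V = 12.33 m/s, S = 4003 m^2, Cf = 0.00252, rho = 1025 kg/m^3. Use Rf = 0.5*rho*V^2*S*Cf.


Formula: Rf = 0.5 * rho * V^2 * S * Cf
Step 1 — V^2 = 12.33^2 = 152.0289
Step 2 — 0.5 * rho * V^2 = 0.5 * 1025 * 152.0289 = 77914.81125
Step 3 — Rf = 77914.81125 * 4003 * 0.00252 ≈ 785970 N (5 s.f.)

785970 N


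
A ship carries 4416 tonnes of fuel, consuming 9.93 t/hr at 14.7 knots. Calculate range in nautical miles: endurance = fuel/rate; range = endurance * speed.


Formula: endurance = fuel / rate; range = endurance * speed
Step 1 — endurance = 4416 / 9.93 = 444.713 hours
Step 2 — range = 444.713 * 14.7 ≈ 6537.3 nautical miles (5 s.f.)

6537.3 NM


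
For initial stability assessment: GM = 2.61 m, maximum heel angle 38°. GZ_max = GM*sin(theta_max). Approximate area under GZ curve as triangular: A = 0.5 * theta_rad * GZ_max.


Formula: GZ_max = GM * sin(theta); Area = 0.5 * theta_rad * GZ_max
Step 1 — GZ_max = 2.61 * sin(38°) = 2.61 * 0.615661 = 1.606875 m
Step 2 — theta_rad = 38 * pi/180 = 0.663225 rad
Step 3 — Area = 0.5 * 0.663225 * 1.606875 ≈ 0.53286 m·rad (5 s.f.)

0.53286 m·rad


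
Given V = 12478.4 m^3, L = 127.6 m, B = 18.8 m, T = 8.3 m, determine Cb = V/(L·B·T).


Formula: Cb = V / (L * B * T)
Step 1 — L * B * T = 127.6 * 18.8 * 8.3 = 19910.704 m^3
Step 2 — Cb = 12478.4 / 19910.704 ≈ 0.62672 (5 s.f.)

0.62672


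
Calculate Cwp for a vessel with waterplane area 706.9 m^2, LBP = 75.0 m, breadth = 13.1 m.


Formula: Cwp = Aw / (L * B)
Step 1 — L * B = 75.0 * 13.1 = 982.5 m^2
Step 2 — Cwp = 706.9 / 982.5 ≈ 0.71949 (5 s.f.)

0.71949


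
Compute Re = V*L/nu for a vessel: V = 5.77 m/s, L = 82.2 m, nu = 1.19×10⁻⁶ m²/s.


Formula: Re = V * L / nu
Step 1 — V * L = 5.77 * 82.2 = 474.294 m^2/s
Step 2 — Re = 474.294 / 1.19e-6 = 3.99e+08

3.99e+08


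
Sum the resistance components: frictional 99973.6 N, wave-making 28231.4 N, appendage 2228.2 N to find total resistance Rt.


Formula: Rt = Rf + Rw + Ra
Substituting: Rt = 99973.6 + 28231.4 + 2228.2
Result: Rt = 130433.2 N

130433.2 N


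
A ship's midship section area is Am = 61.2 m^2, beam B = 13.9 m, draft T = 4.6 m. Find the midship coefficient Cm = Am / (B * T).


Formula: Cm = Am / (B * T)
Step 1 — B * T = 13.9 * 4.6 = 63.94 m^2
Step 2 — Cm = 61.2 / 63.94 ≈ 0.95715 (5 s.f.)

0.95715


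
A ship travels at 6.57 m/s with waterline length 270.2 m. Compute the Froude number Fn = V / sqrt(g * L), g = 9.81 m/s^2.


Formula: Fn = V / sqrt(g * L)
Step 1 — g * L = 9.81 * 270.2 = 2650.662
Step 2 — sqrt(g * L) = sqrt(2650.662) = 51.48458
Step 3 — Fn = 6.57 / 51.48458 ≈ 0.12761 (5 s.f.)

0.12761


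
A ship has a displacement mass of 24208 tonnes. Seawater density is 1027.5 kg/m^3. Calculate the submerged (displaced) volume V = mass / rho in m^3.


Formula: V = mass / rho
Step 1 — convert tonnes to kg: 24208 t * 1000 = 24208000 kg
Step 2 — V = 24208000 / 1027.5 ≈ 23560 m^3 (5 s.f.)

23560 m^3


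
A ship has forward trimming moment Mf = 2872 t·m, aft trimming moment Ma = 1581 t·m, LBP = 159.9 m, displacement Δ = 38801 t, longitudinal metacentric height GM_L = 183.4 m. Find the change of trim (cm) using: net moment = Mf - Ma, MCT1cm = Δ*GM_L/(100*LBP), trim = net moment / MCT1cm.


Formula: net trimming moment = Mf - Ma; MCT1cm = Δ*GM_L/(100*LBP); trim = net moment / MCT1cm
Step 1 — net trimming moment = 2872 - 1581 = 1291 t·m
Step 2 — MCT1cm = 38801 * 183.4 / (100 * 159.9) = 445.0346 t·m/cm
Step 3 — trim = 1291 / 445.0346 ≈ 2.9009 cm (5 s.f.)

2.9009 cm


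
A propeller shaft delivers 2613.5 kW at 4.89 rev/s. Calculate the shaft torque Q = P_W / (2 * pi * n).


Formula: Q = P_W / (2 * pi * n)
Step 1 — P_W = 2613.5 kW * 1000 = 2613500.0 W
Step 2 — 2 * pi * n = 2 * pi * 4.89 = 30.724776
Step 3 — Q = 2613500.0 / 30.724776 ≈ 85062 N·m (5 s.f.)

85062 N·m


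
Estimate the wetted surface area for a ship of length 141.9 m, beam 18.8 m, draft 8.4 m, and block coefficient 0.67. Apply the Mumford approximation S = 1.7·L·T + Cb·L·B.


Formula: S = 1.7*L*T + V/T with V = Cb*L*B*T, i.e. S = L * (1.7*T + Cb*B)
Step 1 — 1.7*T = 1.7 * 8.4 = 14.28 m
Step 2 — Cb*B = 0.67 * 18.8 = 12.596 m
Step 3 — 1.7*T + Cb*B = 14.28 + 12.596 = 26.876 m
Step 4 — S = 141.9 * 26.876 ≈ 3813.7 m^2 (5 s.f.)

3813.7 m^2


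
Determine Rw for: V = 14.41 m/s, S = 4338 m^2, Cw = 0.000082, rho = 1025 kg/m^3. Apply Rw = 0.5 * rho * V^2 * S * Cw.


Formula: Rw = 0.5 * rho * V^2 * S * Cw
Step 1 — V^2 = 14.41^2 = 207.6481
Step 2 — 0.5 * rho * V^2 = 0.5 * 1025 * 207.6481 = 106419.65125
Step 3 — Rw = 106419.65125 * 4338 * 0.000082 ≈ 37855 N (5 s.f.)

37855 N


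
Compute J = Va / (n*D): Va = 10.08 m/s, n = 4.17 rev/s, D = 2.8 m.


Formula: J = Va / (n * D)
Step 1 — n * D = 4.17 * 2.8 = 11.676
Step 2 — J = 10.08 / 11.676 ≈ 0.86331 (5 s.f.)

0.86331


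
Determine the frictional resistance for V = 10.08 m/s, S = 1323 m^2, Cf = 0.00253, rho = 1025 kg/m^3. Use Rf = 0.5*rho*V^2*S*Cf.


Formula: Rf = 0.5 * rho * V^2 * S * Cf
Step 1 — V^2 = 10.08^2 = 101.6064
Step 2 — 0.5 * rho * V^2 = 0.5 * 1025 * 101.6064 = 52073.28
Step 3 — Rf = 52073.28 * 1323 * 0.00253 ≈ 174300 N (5 s.f.)

174300 N


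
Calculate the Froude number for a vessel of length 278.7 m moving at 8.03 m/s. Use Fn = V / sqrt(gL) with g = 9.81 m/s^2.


Formula: Fn = V / sqrt(g * L)
Step 1 — g * L = 9.81 * 278.7 = 2734.047
Step 2 — sqrt(g * L) = sqrt(2734.047) = 52.288115
Step 3 — Fn = 8.03 / 52.288115 ≈ 0.15357 (5 s.f.)

0.15357


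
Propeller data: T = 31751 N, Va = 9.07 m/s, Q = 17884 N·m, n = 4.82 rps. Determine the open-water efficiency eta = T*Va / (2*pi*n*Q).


Formula: eta = T * Va / (2 * pi * n * Q)
Step 1 — numerator = T * Va = 31751 * 9.07 = 287981.57
Step 2 — 2 * pi * n = 2 * pi * 4.82 = 30.284953
Step 3 — denominator = 30.284953 * 17884 = 541616.1
Step 4 — eta = 287981.57 / 541616.1 ≈ 0.53171 (5 s.f.)

0.53171


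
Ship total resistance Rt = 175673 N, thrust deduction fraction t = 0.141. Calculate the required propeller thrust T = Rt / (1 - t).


Formula: T = Rt / (1 - t)
Step 1 — (1 - t) = 1 - 0.141 = 0.859
Step 2 — T = 175673 / 0.859 ≈ 204510 N (5 s.f.)

204510 N


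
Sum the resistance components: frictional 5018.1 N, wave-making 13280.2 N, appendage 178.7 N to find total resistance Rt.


Formula: Rt = Rf + Rw + Ra
Substituting: Rt = 5018.1 + 13280.2 + 178.7
Result: Rt = 18477.0 N

18477.0 N


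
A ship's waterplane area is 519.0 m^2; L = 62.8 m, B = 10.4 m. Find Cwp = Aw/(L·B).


Formula: Cwp = Aw / (L * B)
Step 1 — L * B = 62.8 * 10.4 = 653.12 m^2
Step 2 — Cwp = 519.0 / 653.12 ≈ 0.79465 (5 s.f.)

0.79465


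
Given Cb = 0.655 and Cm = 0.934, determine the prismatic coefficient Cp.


Formula: Cp = Cb / Cm
Substituting: Cp = 0.655 / 0.934
Result: Cp ≈ 0.70128 (5 s.f.)

0.70128


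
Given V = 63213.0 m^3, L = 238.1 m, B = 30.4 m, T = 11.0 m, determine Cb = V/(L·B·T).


Formula: Cb = V / (L * B * T)
Step 1 — L * B * T = 238.1 * 30.4 * 11.0 = 79620.64 m^3
Step 2 — Cb = 63213.0 / 79620.64 ≈ 0.79393 (5 s.f.)

0.79393


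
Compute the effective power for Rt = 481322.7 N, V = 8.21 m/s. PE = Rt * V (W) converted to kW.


Formula: PE = Rt * V / 1000 (kW)
Step 1 — PE (W) = 481322.7 * 8.21 = 3951659.367 W
Step 2 — PE (kW) = 3951659.367 / 1000 ≈ 3951.7 kW (5 s.f.)

3951.7 kW


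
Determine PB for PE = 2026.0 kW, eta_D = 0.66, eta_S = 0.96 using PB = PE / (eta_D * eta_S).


Formula: PB = PE / (eta_D * eta_S)
Step 1 — combined efficiency = eta_D * eta_S = 0.66 * 0.96 = 0.6336
Step 2 — PB = 2026.0 / 0.6336 ≈ 3197.6 kW (5 s.f.)

3197.6 kW


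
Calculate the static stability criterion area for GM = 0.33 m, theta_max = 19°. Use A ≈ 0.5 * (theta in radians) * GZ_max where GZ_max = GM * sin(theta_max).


Formula: GZ_max = GM * sin(theta); Area = 0.5 * theta_rad * GZ_max
Step 1 — GZ_max = 0.33 * sin(19°) = 0.33 * 0.325568 = 0.107437 m
Step 2 — theta_rad = 19 * pi/180 = 0.331613 rad
Step 3 — Area = 0.5 * 0.331613 * 0.107437 ≈ 0.017814 m·rad (5 s.f.)

0.017814 m·rad


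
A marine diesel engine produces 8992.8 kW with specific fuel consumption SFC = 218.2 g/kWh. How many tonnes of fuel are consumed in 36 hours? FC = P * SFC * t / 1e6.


Formula: FC (tonnes) = P * SFC * t / 1,000,000
Step 1 — P * SFC * t = 8992.8 * 218.2 * 36 = 70640242.56 g
Step 2 — FC (tonnes) = 70640242.56 / 1,000,000 ≈ 70.640 tonnes (5 s.f.)

70.640 tonnes


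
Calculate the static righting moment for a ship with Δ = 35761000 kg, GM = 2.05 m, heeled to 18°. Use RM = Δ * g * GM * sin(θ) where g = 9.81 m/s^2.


Formula: GZ = GM * sin(theta); RM = disp * g * GZ
Step 1 — GZ = 2.05 * sin(18°) = 2.05 * 0.309017 = 0.633485 m
Step 2 — RM = 35761000 * 9.81 * 0.633485 ≈ 222240000 N·m (5 s.f.)

222240000 N·m


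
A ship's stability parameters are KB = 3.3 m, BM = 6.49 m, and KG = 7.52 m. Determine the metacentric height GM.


Formula: GM = KB + BM - KG
Step 1 — KM = KB + BM = 3.3 + 6.49 = 9.79 m
Step 2 — GM = KM - KG = 9.79 - 7.52 = 2.27 m

2.27 m


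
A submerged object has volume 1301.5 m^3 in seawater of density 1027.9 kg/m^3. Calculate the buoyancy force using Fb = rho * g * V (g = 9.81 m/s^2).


Formula: Fb = rho * g * V
Substituting: Fb = 1027.9 * 9.81 * 1301.5
Intermediate: 1027.9 * 9.81 = 10083.699
Result: Fb = 10083.699 * 1301.5 ≈ 13124000 N (5 s.f.)

13124000 N


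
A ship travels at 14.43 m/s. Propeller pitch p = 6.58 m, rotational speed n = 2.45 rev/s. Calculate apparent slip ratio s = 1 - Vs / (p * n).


Formula: s = 1 - Vs / (p * n)
Step 1 — p * n = 6.58 * 2.45 = 16.121
Step 2 — Vs / (p*n) = 14.43 / 16.121 = 0.895106 (6 d.p.)
Step 3 — s = 1 - 0.895106 = 0.104894

0.104894


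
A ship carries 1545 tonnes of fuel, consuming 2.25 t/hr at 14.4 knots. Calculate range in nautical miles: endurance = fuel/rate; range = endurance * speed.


Formula: endurance = fuel / rate; range = endurance * speed
Step 1 — endurance = 1545 / 2.25 = 686.6667 hours
Step 2 — range = 686.6667 * 14.4 ≈ 9888.0 nautical miles (5 s.f.)

9888.0 NM


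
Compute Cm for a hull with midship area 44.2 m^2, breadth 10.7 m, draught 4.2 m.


Formula: Cm = Am / (B * T)
Step 1 — B * T = 10.7 * 4.2 = 44.94 m^2
Step 2 — Cm = 44.2 / 44.94 ≈ 0.98353 (5 s.f.)

0.98353


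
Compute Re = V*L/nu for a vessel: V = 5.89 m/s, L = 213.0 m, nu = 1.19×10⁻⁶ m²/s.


Formula: Re = V * L / nu
Step 1 — V * L = 5.89 * 213.0 = 1254.57 m^2/s
Step 2 — Re = 1254.57 / 1.19e-6 = 1.05e+09

1.05e+09


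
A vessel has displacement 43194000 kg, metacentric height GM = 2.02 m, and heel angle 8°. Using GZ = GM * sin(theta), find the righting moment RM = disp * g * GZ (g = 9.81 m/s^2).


Formula: GZ = GM * sin(theta); RM = disp * g * GZ
Step 1 — GZ = 2.02 * sin(8°) = 2.02 * 0.139173 = 0.281129 m
Step 2 — RM = 43194000 * 9.81 * 0.281129 ≈ 119120000 N·m (5 s.f.)

119120000 N·m


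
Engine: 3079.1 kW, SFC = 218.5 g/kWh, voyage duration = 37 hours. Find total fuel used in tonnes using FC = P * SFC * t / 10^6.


Formula: FC (tonnes) = P * SFC * t / 1,000,000
Step 1 — P * SFC * t = 3079.1 * 218.5 * 37 = 24892983.95 g
Step 2 — FC (tonnes) = 24892983.95 / 1,000,000 ≈ 24.893 tonnes (5 s.f.)

24.893 tonnes


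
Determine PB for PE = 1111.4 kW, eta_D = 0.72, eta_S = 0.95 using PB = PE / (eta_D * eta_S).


Formula: PB = PE / (eta_D * eta_S)
Step 1 — combined efficiency = eta_D * eta_S = 0.72 * 0.95 = 0.684
Step 2 — PB = 1111.4 / 0.684 ≈ 1624.9 kW (5 s.f.)

1624.9 kW


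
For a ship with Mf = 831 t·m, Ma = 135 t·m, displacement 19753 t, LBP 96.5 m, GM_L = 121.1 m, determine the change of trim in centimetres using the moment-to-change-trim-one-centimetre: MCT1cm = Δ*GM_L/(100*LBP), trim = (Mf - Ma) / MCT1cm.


Formula: net trimming moment = Mf - Ma; MCT1cm = Δ*GM_L/(100*LBP); trim = net moment / MCT1cm
Step 1 — net trimming moment = 831 - 135 = 696 t·m
Step 2 — MCT1cm = 19753 * 121.1 / (100 * 96.5) = 247.8848 t·m/cm
Step 3 — trim = 696 / 247.8848 ≈ 2.8078 cm (5 s.f.)

2.8078 cm


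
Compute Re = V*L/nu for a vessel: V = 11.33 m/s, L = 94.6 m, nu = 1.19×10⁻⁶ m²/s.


Formula: Re = V * L / nu
Step 1 — V * L = 11.33 * 94.6 = 1071.818 m^2/s
Step 2 — Re = 1071.818 / 1.19e-6 = 9.01e+08

9.01e+08


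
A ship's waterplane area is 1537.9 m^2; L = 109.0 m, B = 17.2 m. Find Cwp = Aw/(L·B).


Formula: Cwp = Aw / (L * B)
Step 1 — L * B = 109.0 * 17.2 = 1874.8 m^2
Step 2 — Cwp = 1537.9 / 1874.8 ≈ 0.82030 (5 s.f.)

0.82030


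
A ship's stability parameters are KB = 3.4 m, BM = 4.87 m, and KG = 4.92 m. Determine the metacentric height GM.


Formula: GM = KB + BM - KG
Step 1 — KM = KB + BM = 3.4 + 4.87 = 8.27 m
Step 2 — GM = KM - KG = 8.27 - 4.92 = 3.35 m

3.35 m


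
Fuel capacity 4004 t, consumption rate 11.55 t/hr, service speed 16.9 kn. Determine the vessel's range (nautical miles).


Formula: endurance = fuel / rate; range = endurance * speed
Step 1 — endurance = 4004 / 11.55 = 346.6667 hours
Step 2 — range = 346.6667 * 16.9 ≈ 5858.7 nautical miles (5 s.f.)

5858.7 NM


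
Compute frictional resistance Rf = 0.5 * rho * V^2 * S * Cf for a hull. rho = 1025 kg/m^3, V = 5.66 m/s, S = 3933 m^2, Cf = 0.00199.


Formula: Rf = 0.5 * rho * V^2 * S * Cf
Step 1 — V^2 = 5.66^2 = 32.0356
Step 2 — 0.5 * rho * V^2 = 0.5 * 1025 * 32.0356 = 16418.245
Step 3 — Rf = 16418.245 * 3933 * 0.00199 ≈ 128500 N (5 s.f.)

128500 N


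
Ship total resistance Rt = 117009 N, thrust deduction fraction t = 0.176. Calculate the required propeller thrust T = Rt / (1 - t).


Formula: T = Rt / (1 - t)
Step 1 — (1 - t) = 1 - 0.176 = 0.824
Step 2 — T = 117009 / 0.824 ≈ 142000 N (5 s.f.)

142000 N


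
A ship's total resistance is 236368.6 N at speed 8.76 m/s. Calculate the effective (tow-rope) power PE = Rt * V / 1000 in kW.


Formula: PE = Rt * V / 1000 (kW)
Step 1 — PE (W) = 236368.6 * 8.76 = 2070588.936 W
Step 2 — PE (kW) = 2070588.936 / 1000 ≈ 2070.6 kW (5 s.f.)

2070.6 kW


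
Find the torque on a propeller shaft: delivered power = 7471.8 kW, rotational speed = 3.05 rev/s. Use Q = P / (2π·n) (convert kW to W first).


Formula: Q = P_W / (2 * pi * n)
Step 1 — P_W = 7471.8 kW * 1000 = 7471800.0 W
Step 2 — 2 * pi * n = 2 * pi * 3.05 = 19.163715
Step 3 — Q = 7471800.0 / 19.163715 ≈ 389890 N·m (5 s.f.)

389890 N·m


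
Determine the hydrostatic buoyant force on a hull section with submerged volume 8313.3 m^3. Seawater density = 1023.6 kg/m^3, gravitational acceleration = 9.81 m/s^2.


Formula: Fb = rho * g * V
Substituting: Fb = 1023.6 * 9.81 * 8313.3
Intermediate: 1023.6 * 9.81 = 10041.516
Result: Fb = 10041.516 * 8313.3 ≈ 83478000 N (5 s.f.)

83478000 N


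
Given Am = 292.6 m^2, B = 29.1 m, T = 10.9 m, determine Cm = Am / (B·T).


Formula: Cm = Am / (B * T)
Step 1 — B * T = 29.1 * 10.9 = 317.19 m^2
Step 2 — Cm = 292.6 / 317.19 ≈ 0.92248 (5 s.f.)

0.92248


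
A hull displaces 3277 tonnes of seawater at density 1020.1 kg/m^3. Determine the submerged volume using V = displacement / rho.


Formula: V = mass / rho
Step 1 — convert tonnes to kg: 3277 t * 1000 = 3277000 kg
Step 2 — V = 3277000 / 1020.1 ≈ 3212.4 m^3 (5 s.f.)

3212.4 m^3


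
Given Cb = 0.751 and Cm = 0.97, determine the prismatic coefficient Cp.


Formula: Cp = Cb / Cm
Substituting: Cp = 0.751 / 0.97
Result: Cp ≈ 0.77423 (5 s.f.)

0.77423


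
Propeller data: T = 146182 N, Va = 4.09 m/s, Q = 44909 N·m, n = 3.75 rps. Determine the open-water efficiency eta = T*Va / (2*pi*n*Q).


Formula: eta = T * Va / (2 * pi * n * Q)
Step 1 — numerator = T * Va = 146182 * 4.09 = 597884.38
Step 2 — 2 * pi * n = 2 * pi * 3.75 = 23.561945
Step 3 — denominator = 23.561945 * 44909 = 1058143.39
Step 4 — eta = 597884.38 / 1058143.39 ≈ 0.56503 (5 s.f.)

0.56503


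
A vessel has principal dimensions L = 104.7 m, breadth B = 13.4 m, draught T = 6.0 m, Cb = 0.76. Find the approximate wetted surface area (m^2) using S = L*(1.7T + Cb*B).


Formula: S = 1.7*L*T + V/T with V = Cb*L*B*T, i.e. S = L * (1.7*T + Cb*B)
Step 1 — 1.7*T = 1.7 * 6.0 = 10.2 m
Step 2 — Cb*B = 0.76 * 13.4 = 10.184 m
Step 3 — 1.7*T + Cb*B = 10.2 + 10.184 = 20.384 m
Step 4 — S = 104.7 * 20.384 ≈ 2134.2 m^2 (5 s.f.)

2134.2 m^2


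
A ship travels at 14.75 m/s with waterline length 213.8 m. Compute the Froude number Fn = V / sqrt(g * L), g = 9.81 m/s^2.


Formula: Fn = V / sqrt(g * L)
Step 1 — g * L = 9.81 * 213.8 = 2097.378
Step 2 — sqrt(g * L) = sqrt(2097.378) = 45.79714
Step 3 — Fn = 14.75 / 45.79714 ≈ 0.32207 (5 s.f.)

0.32207


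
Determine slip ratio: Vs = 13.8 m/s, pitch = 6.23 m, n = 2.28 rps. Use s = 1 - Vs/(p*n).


Formula: s = 1 - Vs / (p * n)
Step 1 — p * n = 6.23 * 2.28 = 14.2044
Step 2 — Vs / (p*n) = 13.8 / 14.2044 = 0.97153 (6 d.p.)
Step 3 — s = 1 - 0.97153 = 0.02847

0.02847


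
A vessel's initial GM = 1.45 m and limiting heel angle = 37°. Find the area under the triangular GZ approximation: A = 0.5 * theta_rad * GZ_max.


Formula: GZ_max = GM * sin(theta); Area = 0.5 * theta_rad * GZ_max
Step 1 — GZ_max = 1.45 * sin(37°) = 1.45 * 0.601815 = 0.872632 m
Step 2 — theta_rad = 37 * pi/180 = 0.645772 rad
Step 3 — Area = 0.5 * 0.645772 * 0.872632 ≈ 0.28176 m·rad (5 s.f.)

0.28176 m·rad


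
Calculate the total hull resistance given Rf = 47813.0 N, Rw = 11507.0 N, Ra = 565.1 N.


Formula: Rt = Rf + Rw + Ra
Substituting: Rt = 47813.0 + 11507.0 + 565.1
Result: Rt = 59885.1 N

59885.1 N


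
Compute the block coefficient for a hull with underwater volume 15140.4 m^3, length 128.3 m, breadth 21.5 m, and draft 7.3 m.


Formula: Cb = V / (L * B * T)
Step 1 — L * B * T = 128.3 * 21.5 * 7.3 = 20136.685 m^3
Step 2 — Cb = 15140.4 / 20136.685 ≈ 0.75188 (5 s.f.)

0.75188


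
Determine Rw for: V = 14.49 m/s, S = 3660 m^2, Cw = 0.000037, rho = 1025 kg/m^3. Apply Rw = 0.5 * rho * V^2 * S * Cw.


Formula: Rw = 0.5 * rho * V^2 * S * Cw
Step 1 — V^2 = 14.49^2 = 209.9601
Step 2 — 0.5 * rho * V^2 = 0.5 * 1025 * 209.9601 = 107604.55125
Step 3 — Rw = 107604.55125 * 3660 * 0.000037 ≈ 14572 N (5 s.f.)

14572 N


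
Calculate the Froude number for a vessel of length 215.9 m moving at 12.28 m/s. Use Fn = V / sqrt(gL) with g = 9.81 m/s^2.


Formula: Fn = V / sqrt(g * L)
Step 1 — g * L = 9.81 * 215.9 = 2117.979
Step 2 — sqrt(g * L) = sqrt(2117.979) = 46.021506
Step 3 — Fn = 12.28 / 46.021506 ≈ 0.26683 (5 s.f.)

0.26683


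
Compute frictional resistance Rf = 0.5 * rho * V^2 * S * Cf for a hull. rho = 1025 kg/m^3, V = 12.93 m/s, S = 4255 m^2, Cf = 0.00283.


Formula: Rf = 0.5 * rho * V^2 * S * Cf
Step 1 — V^2 = 12.93^2 = 167.1849
Step 2 — 0.5 * rho * V^2 = 0.5 * 1025 * 167.1849 = 85682.26125
Step 3 — Rf = 85682.26125 * 4255 * 0.00283 ≈ 1031800 N (5 s.f.)

1031800 N


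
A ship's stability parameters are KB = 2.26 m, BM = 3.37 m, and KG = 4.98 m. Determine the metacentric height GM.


Formula: GM = KB + BM - KG
Step 1 — KM = KB + BM = 2.26 + 3.37 = 5.63 m
Step 2 — GM = KM - KG = 5.63 - 4.98 = 0.65 m

0.65 m


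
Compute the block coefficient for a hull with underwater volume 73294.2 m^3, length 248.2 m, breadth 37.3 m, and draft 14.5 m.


Formula: Cb = V / (L * B * T)
Step 1 — L * B * T = 248.2 * 37.3 * 14.5 = 134238.97 m^3
Step 2 — Cb = 73294.2 / 134238.97 ≈ 0.54600 (5 s.f.)

0.54600


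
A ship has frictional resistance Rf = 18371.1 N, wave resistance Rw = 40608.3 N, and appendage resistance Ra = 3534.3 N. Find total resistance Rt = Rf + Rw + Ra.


Formula: Rt = Rf + Rw + Ra
Substituting: Rt = 18371.1 + 40608.3 + 3534.3
Result: Rt = 62513.7 N

62513.7 N


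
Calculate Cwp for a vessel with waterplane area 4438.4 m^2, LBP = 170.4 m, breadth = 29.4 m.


Formula: Cwp = Aw / (L * B)
Step 1 — L * B = 170.4 * 29.4 = 5009.76 m^2
Step 2 — Cwp = 4438.4 / 5009.76 ≈ 0.88595 (5 s.f.)

0.88595


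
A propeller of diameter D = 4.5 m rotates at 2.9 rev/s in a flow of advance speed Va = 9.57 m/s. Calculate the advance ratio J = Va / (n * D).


Formula: J = Va / (n * D)
Step 1 — n * D = 2.9 * 4.5 = 13.05
Step 2 — J = 9.57 / 13.05 ≈ 0.73333 (5 s.f.)

0.73333


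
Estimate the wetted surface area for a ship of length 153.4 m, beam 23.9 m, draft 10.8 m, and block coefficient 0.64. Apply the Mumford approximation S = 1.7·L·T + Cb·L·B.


Formula: S = 1.7*L*T + V/T with V = Cb*L*B*T, i.e. S = L * (1.7*T + Cb*B)
Step 1 — 1.7*T = 1.7 * 10.8 = 18.36 m
Step 2 — Cb*B = 0.64 * 23.9 = 15.296 m
Step 3 — 1.7*T + Cb*B = 18.36 + 15.296 = 33.656 m
Step 4 — S = 153.4 * 33.656 ≈ 5162.8 m^2 (5 s.f.)

5162.8 m^2


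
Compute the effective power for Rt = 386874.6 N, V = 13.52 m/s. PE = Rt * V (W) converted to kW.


Formula: PE = Rt * V / 1000 (kW)
Step 1 — PE (W) = 386874.6 * 13.52 = 5230544.592 W
Step 2 — PE (kW) = 5230544.592 / 1000 ≈ 5230.5 kW (5 s.f.)

5230.5 kW


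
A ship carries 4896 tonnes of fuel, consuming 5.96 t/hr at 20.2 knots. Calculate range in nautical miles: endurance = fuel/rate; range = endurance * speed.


Formula: endurance = fuel / rate; range = endurance * speed
Step 1 — endurance = 4896 / 5.96 = 821.4765 hours
Step 2 — range = 821.4765 * 20.2 ≈ 16594 nautical miles (5 s.f.)

16594 NM


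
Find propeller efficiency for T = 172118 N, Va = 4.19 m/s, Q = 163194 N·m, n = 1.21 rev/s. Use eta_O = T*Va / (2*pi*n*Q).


Formula: eta = T * Va / (2 * pi * n * Q)
Step 1 — numerator = T * Va = 172118 * 4.19 = 721174.42
Step 2 — 2 * pi * n = 2 * pi * 1.21 = 7.602654
Step 3 — denominator = 7.602654 * 163194 = 1240707.52
Step 4 — eta = 721174.42 / 1240707.52 ≈ 0.58126 (5 s.f.)

0.58126


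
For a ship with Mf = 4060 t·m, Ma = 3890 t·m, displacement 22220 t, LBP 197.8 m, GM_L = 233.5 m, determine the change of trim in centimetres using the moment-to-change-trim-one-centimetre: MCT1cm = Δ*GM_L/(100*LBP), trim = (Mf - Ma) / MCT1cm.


Formula: net trimming moment = Mf - Ma; MCT1cm = Δ*GM_L/(100*LBP); trim = net moment / MCT1cm
Step 1 — net trimming moment = 4060 - 3890 = 170 t·m
Step 2 — MCT1cm = 22220 * 233.5 / (100 * 197.8) = 262.3038 t·m/cm
Step 3 — trim = 170 / 262.3038 ≈ 0.64810 cm (5 s.f.)

0.64810 cm


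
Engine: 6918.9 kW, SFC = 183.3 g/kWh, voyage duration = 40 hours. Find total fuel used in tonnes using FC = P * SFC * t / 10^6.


Formula: FC (tonnes) = P * SFC * t / 1,000,000
Step 1 — P * SFC * t = 6918.9 * 183.3 * 40 = 50729374.8 g
Step 2 — FC (tonnes) = 50729374.8 / 1,000,000 ≈ 50.729 tonnes (5 s.f.)

50.729 tonnes


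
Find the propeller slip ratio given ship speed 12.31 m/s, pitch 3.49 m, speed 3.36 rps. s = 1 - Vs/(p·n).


Formula: s = 1 - Vs / (p * n)
Step 1 — p * n = 3.49 * 3.36 = 11.7264
Step 2 — Vs / (p*n) = 12.31 / 11.7264 = 1.049768 (6 d.p.)
Step 3 — s = 1 - 1.049768 = -0.049768

-0.049768


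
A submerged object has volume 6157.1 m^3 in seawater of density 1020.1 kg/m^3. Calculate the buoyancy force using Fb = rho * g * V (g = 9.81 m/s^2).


Formula: Fb = rho * g * V
Substituting: Fb = 1020.1 * 9.81 * 6157.1
Intermediate: 1020.1 * 9.81 = 10007.181
Result: Fb = 10007.181 * 6157.1 ≈ 61615000 N (5 s.f.)

61615000 N


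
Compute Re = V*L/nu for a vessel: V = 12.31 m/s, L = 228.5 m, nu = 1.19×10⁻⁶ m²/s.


Formula: Re = V * L / nu
Step 1 — V * L = 12.31 * 228.5 = 2812.835 m^2/s
Step 2 — Re = 2812.835 / 1.19e-6 = 2.36e+09

2.36e+09


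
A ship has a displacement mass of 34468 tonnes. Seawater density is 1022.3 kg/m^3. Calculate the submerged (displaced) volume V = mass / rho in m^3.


Formula: V = mass / rho
Step 1 — convert tonnes to kg: 34468 t * 1000 = 34468000 kg
Step 2 — V = 34468000 / 1022.3 ≈ 33716 m^3 (5 s.f.)

33716 m^3


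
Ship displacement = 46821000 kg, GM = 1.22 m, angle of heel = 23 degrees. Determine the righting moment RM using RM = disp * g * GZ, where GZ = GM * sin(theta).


Formula: GZ = GM * sin(theta); RM = disp * g * GZ
Step 1 — GZ = 1.22 * sin(23°) = 1.22 * 0.390731 = 0.476692 m
Step 2 — RM = 46821000 * 9.81 * 0.476692 ≈ 218950000 N·m (5 s.f.)

218950000 N·m


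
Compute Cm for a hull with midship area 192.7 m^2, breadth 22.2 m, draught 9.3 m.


Formula: Cm = Am / (B * T)
Step 1 — B * T = 22.2 * 9.3 = 206.46 m^2
Step 2 — Cm = 192.7 / 206.46 ≈ 0.93335 (5 s.f.)

0.93335


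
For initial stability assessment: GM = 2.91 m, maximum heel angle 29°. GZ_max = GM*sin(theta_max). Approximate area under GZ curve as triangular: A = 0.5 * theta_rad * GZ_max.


Formula: GZ_max = GM * sin(theta); Area = 0.5 * theta_rad * GZ_max
Step 1 — GZ_max = 2.91 * sin(29°) = 2.91 * 0.48481 = 1.410797 m
Step 2 — theta_rad = 29 * pi/180 = 0.506145 rad
Step 3 — Area = 0.5 * 0.506145 * 1.410797 ≈ 0.35703 m·rad (5 s.f.)

0.35703 m·rad


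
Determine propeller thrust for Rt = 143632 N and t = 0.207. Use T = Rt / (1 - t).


Formula: T = Rt / (1 - t)
Step 1 — (1 - t) = 1 - 0.207 = 0.793
Step 2 — T = 143632 / 0.793 ≈ 181120 N (5 s.f.)

181120 N


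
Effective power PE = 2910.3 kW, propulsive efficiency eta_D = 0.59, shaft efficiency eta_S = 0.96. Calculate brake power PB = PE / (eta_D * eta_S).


Formula: PB = PE / (eta_D * eta_S)
Step 1 — combined efficiency = eta_D * eta_S = 0.59 * 0.96 = 0.5664
Step 2 — PB = 2910.3 / 0.5664 ≈ 5138.2 kW (5 s.f.)

5138.2 kW


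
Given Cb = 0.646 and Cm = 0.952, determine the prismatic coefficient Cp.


Formula: Cp = Cb / Cm
Substituting: Cp = 0.646 / 0.952
Result: Cp ≈ 0.67857 (5 s.f.)

0.67857


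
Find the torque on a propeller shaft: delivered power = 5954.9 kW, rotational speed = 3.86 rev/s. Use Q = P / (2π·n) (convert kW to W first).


Formula: Q = P_W / (2 * pi * n)
Step 1 — P_W = 5954.9 kW * 1000 = 5954900.0 W
Step 2 — 2 * pi * n = 2 * pi * 3.86 = 24.253095
Step 3 — Q = 5954900.0 / 24.253095 ≈ 245530 N·m (5 s.f.)

245530 N·m
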